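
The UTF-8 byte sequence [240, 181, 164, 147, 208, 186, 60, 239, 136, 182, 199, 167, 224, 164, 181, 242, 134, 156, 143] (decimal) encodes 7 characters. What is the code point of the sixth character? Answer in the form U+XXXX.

Offset 0: leading byte 0xF0 = 11110000 → 4-byte char #1 = F0 B5 A4 93.
Offset 4: leading byte 0xD0 = 11010000 → 2-byte char #2 = D0 BA.
Offset 6: leading byte 0x3C = 00111100 → 1-byte char #3 = 3C.
Offset 7: leading byte 0xEF = 11101111 → 3-byte char #4 = EF 88 B6.
Offset 10: leading byte 0xC7 = 11000111 → 2-byte char #5 = C7 A7.
Offset 12: leading byte 0xE0 = 11100000 → 3-byte char #6 = E0 A4 B5.
Leading byte 0xE0 = 11100000 matches 1110xxxx → 3-byte sequence.
Byte 1: 0xE0 = 11100000, payload 0000 (4 bits).
Byte 2: 0xA4 = 10100100 (10xxxxxx ✓), payload 100100.
Byte 3: 0xB5 = 10110101 (10xxxxxx ✓), payload 110101.
Concatenate: 0000100100110101 = 0x935 (16 bits → U+0935).

U+0935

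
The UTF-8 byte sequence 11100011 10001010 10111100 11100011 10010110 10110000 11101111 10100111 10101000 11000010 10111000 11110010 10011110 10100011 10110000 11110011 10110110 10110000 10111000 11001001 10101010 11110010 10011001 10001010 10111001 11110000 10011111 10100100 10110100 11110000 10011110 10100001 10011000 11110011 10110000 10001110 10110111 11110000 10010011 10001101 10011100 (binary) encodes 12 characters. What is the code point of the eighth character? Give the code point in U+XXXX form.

U+992B9

Offset 0: leading byte 0xE3 = 11100011 → 3-byte char #1 = E3 8A BC.
Offset 3: leading byte 0xE3 = 11100011 → 3-byte char #2 = E3 96 B0.
Offset 6: leading byte 0xEF = 11101111 → 3-byte char #3 = EF A7 A8.
Offset 9: leading byte 0xC2 = 11000010 → 2-byte char #4 = C2 B8.
Offset 11: leading byte 0xF2 = 11110010 → 4-byte char #5 = F2 9E A3 B0.
Offset 15: leading byte 0xF3 = 11110011 → 4-byte char #6 = F3 B6 B0 B8.
Offset 19: leading byte 0xC9 = 11001001 → 2-byte char #7 = C9 AA.
Offset 21: leading byte 0xF2 = 11110010 → 4-byte char #8 = F2 99 8A B9.
Leading byte 0xF2 = 11110010 matches 11110xxx → 4-byte sequence.
Byte 1: 0xF2 = 11110010, payload 010 (3 bits).
Byte 2: 0x99 = 10011001 (10xxxxxx ✓), payload 011001.
Byte 3: 0x8A = 10001010 (10xxxxxx ✓), payload 001010.
Byte 4: 0xB9 = 10111001 (10xxxxxx ✓), payload 111001.
Concatenate: 010011001001010111001 = 0x992B9 (21 bits → U+992B9).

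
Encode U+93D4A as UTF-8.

F2 93 B5 8A

U+93D4A = 0x93D4A = 605514 decimal. In range U+10000–U+10FFFF → 4-byte form: 11110xxx 10xxxxxx 10xxxxxx 10xxxxxx.
Binary (21 bits): 010010011110101001010.
Split 3+6+6+6: 010 | 010011 | 110101 | 001010.
Byte 1: 11110010 = 0xF2.
Byte 2: 10010011 = 0x93.
Byte 3: 10110101 = 0xB5.
Byte 4: 10001010 = 0x8A.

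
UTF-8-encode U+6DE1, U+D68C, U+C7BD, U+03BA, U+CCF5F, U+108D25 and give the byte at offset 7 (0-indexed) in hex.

U+6DE1 → 3-byte form E6 B7 A1 at offsets 0–2.
U+D68C → 3-byte form ED 9A 8C at offsets 3–5.
U+C7BD → 3-byte form EC 9E BD at offsets 6–8.
Offset 7 falls in char 3's range; it's byte 2 of EC 9E BD = 0x9E.

0x9E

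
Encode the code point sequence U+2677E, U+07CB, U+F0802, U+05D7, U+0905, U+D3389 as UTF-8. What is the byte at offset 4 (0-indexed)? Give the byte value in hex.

U+2677E → 4-byte form F0 A6 9D BE at offsets 0–3.
U+07CB → 2-byte form DF 8B at offsets 4–5.
Offset 4 falls in char 2's range; it's byte 1 of DF 8B = 0xDF.

0xDF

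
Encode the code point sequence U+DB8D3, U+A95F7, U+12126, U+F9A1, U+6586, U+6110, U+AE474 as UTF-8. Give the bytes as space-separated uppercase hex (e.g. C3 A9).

F3 9B A3 93 F2 A9 97 B7 F0 92 84 A6 EF A6 A1 E6 96 86 E6 84 90 F2 AE 91 B4

U+DB8D3: 4-byte form → F3 9B A3 93.
U+A95F7: 4-byte form → F2 A9 97 B7.
U+12126: 4-byte form → F0 92 84 A6.
U+F9A1: 3-byte form → EF A6 A1.
U+6586: 3-byte form → E6 96 86.
U+6110: 3-byte form → E6 84 90.
U+AE474: 4-byte form → F2 AE 91 B4.
Concatenated (25 bytes): F3 9B A3 93 F2 A9 97 B7 F0 92 84 A6 EF A6 A1 E6 96 86 E6 84 90 F2 AE 91 B4.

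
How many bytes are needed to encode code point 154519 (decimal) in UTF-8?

4

U+25B97 = 0x25B97. UTF-8 uses 1 byte below 0x80, 2 below 0x800, 3 below 0x10000, 4 up to 0x10FFFF. 0x25B97 is in U+10000–U+10FFFF → 4 bytes.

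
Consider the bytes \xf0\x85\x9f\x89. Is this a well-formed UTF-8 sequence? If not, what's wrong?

invalid (overlong encoding)

Leading byte 0xF0 = 11110000 → 4-byte form.
Continuation bytes all match 10xxxxxx. Payload decodes to 0x57C9.
But 0x57C9 < 0x10000, the minimum for a 4-byte sequence — this is an overlong encoding.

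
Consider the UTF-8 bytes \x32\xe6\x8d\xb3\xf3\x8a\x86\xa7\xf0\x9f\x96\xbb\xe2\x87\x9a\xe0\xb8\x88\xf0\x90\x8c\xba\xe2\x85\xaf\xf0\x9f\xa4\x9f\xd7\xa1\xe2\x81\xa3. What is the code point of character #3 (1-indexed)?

U+CA1A7

Offset 0: leading byte 0x32 = 00110010 → 1-byte char #1 = 32.
Offset 1: leading byte 0xE6 = 11100110 → 3-byte char #2 = E6 8D B3.
Offset 4: leading byte 0xF3 = 11110011 → 4-byte char #3 = F3 8A 86 A7.
Leading byte 0xF3 = 11110011 matches 11110xxx → 4-byte sequence.
Byte 1: 0xF3 = 11110011, payload 011 (3 bits).
Byte 2: 0x8A = 10001010 (10xxxxxx ✓), payload 001010.
Byte 3: 0x86 = 10000110 (10xxxxxx ✓), payload 000110.
Byte 4: 0xA7 = 10100111 (10xxxxxx ✓), payload 100111.
Concatenate: 011001010000110100111 = 0xCA1A7 (21 bits → U+CA1A7).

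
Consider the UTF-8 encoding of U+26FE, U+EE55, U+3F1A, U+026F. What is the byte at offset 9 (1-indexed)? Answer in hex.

1-indexed offset 9 is 0-indexed offset 8.
U+26FE → 3-byte form E2 9B BE at offsets 0–2.
U+EE55 → 3-byte form EE B9 95 at offsets 3–5.
U+3F1A → 3-byte form E3 BC 9A at offsets 6–8.
Offset 8 falls in char 3's range; it's byte 3 of E3 BC 9A = 0x9A.

0x9A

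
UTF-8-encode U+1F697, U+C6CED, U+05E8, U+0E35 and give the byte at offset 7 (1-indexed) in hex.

0xB3

1-indexed offset 7 is 0-indexed offset 6.
U+1F697 → 4-byte form F0 9F 9A 97 at offsets 0–3.
U+C6CED → 4-byte form F3 86 B3 AD at offsets 4–7.
Offset 6 falls in char 2's range; it's byte 3 of F3 86 B3 AD = 0xB3.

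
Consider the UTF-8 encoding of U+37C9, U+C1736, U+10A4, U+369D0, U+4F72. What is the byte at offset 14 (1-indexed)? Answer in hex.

0x90

1-indexed offset 14 is 0-indexed offset 13.
U+37C9 → 3-byte form E3 9F 89 at offsets 0–2.
U+C1736 → 4-byte form F3 81 9C B6 at offsets 3–6.
U+10A4 → 3-byte form E1 82 A4 at offsets 7–9.
U+369D0 → 4-byte form F0 B6 A7 90 at offsets 10–13.
Offset 13 falls in char 4's range; it's byte 4 of F0 B6 A7 90 = 0x90.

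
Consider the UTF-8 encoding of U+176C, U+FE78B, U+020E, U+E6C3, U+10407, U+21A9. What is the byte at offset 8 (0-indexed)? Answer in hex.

0x8E

U+176C → 3-byte form E1 9D AC at offsets 0–2.
U+FE78B → 4-byte form F3 BE 9E 8B at offsets 3–6.
U+020E → 2-byte form C8 8E at offsets 7–8.
Offset 8 falls in char 3's range; it's byte 2 of C8 8E = 0x8E.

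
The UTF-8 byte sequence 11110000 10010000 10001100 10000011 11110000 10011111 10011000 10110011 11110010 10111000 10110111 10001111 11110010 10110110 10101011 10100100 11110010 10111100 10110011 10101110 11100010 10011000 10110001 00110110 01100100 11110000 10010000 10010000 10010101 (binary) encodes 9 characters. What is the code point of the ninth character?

Offset 0: leading byte 0xF0 = 11110000 → 4-byte char #1 = F0 90 8C 83.
Offset 4: leading byte 0xF0 = 11110000 → 4-byte char #2 = F0 9F 98 B3.
Offset 8: leading byte 0xF2 = 11110010 → 4-byte char #3 = F2 B8 B7 8F.
Offset 12: leading byte 0xF2 = 11110010 → 4-byte char #4 = F2 B6 AB A4.
Offset 16: leading byte 0xF2 = 11110010 → 4-byte char #5 = F2 BC B3 AE.
Offset 20: leading byte 0xE2 = 11100010 → 3-byte char #6 = E2 98 B1.
Offset 23: leading byte 0x36 = 00110110 → 1-byte char #7 = 36.
Offset 24: leading byte 0x64 = 01100100 → 1-byte char #8 = 64.
Offset 25: leading byte 0xF0 = 11110000 → 4-byte char #9 = F0 90 90 95.
Leading byte 0xF0 = 11110000 matches 11110xxx → 4-byte sequence.
Byte 1: 0xF0 = 11110000, payload 000 (3 bits).
Byte 2: 0x90 = 10010000 (10xxxxxx ✓), payload 010000.
Byte 3: 0x90 = 10010000 (10xxxxxx ✓), payload 010000.
Byte 4: 0x95 = 10010101 (10xxxxxx ✓), payload 010101.
Concatenate: 000010000010000010101 = 0x10415 (21 bits → U+10415).

U+10415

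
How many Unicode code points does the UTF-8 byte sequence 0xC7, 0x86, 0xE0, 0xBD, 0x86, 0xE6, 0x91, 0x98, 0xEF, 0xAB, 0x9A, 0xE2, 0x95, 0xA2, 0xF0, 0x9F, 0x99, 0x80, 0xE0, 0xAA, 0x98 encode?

7

Byte at offset 0: 0xC7 = 11000111 → 2-byte char (#1). Advance 2.
Byte at offset 2: 0xE0 = 11100000 → 3-byte char (#2). Advance 3.
Byte at offset 5: 0xE6 = 11100110 → 3-byte char (#3). Advance 3.
Byte at offset 8: 0xEF = 11101111 → 3-byte char (#4). Advance 3.
Byte at offset 11: 0xE2 = 11100010 → 3-byte char (#5). Advance 3.
Byte at offset 14: 0xF0 = 11110000 → 4-byte char (#6). Advance 4.
Byte at offset 18: 0xE0 = 11100000 → 3-byte char (#7). Advance 3.
Reached end at offset 21 after 7 code points.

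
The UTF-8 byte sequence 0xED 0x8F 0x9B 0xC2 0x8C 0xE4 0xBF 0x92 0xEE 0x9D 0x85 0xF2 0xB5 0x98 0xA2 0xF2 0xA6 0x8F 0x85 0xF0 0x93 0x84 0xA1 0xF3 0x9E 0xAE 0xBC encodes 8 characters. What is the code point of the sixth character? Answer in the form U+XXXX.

U+A63C5

Offset 0: leading byte 0xED = 11101101 → 3-byte char #1 = ED 8F 9B.
Offset 3: leading byte 0xC2 = 11000010 → 2-byte char #2 = C2 8C.
Offset 5: leading byte 0xE4 = 11100100 → 3-byte char #3 = E4 BF 92.
Offset 8: leading byte 0xEE = 11101110 → 3-byte char #4 = EE 9D 85.
Offset 11: leading byte 0xF2 = 11110010 → 4-byte char #5 = F2 B5 98 A2.
Offset 15: leading byte 0xF2 = 11110010 → 4-byte char #6 = F2 A6 8F 85.
Leading byte 0xF2 = 11110010 matches 11110xxx → 4-byte sequence.
Byte 1: 0xF2 = 11110010, payload 010 (3 bits).
Byte 2: 0xA6 = 10100110 (10xxxxxx ✓), payload 100110.
Byte 3: 0x8F = 10001111 (10xxxxxx ✓), payload 001111.
Byte 4: 0x85 = 10000101 (10xxxxxx ✓), payload 000101.
Concatenate: 010100110001111000101 = 0xA63C5 (21 bits → U+A63C5).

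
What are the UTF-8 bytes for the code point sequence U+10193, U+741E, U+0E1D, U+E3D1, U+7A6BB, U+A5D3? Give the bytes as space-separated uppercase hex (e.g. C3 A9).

U+10193: 4-byte form → F0 90 86 93.
U+741E: 3-byte form → E7 90 9E.
U+0E1D: 3-byte form → E0 B8 9D.
U+E3D1: 3-byte form → EE 8F 91.
U+7A6BB: 4-byte form → F1 BA 9A BB.
U+A5D3: 3-byte form → EA 97 93.
Concatenated (20 bytes): F0 90 86 93 E7 90 9E E0 B8 9D EE 8F 91 F1 BA 9A BB EA 97 93.

F0 90 86 93 E7 90 9E E0 B8 9D EE 8F 91 F1 BA 9A BB EA 97 93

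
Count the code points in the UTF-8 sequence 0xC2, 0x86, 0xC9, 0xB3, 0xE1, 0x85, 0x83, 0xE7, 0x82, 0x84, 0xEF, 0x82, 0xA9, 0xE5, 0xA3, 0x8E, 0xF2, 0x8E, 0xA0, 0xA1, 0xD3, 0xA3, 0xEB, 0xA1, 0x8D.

9

Byte at offset 0: 0xC2 = 11000010 → 2-byte char (#1). Advance 2.
Byte at offset 2: 0xC9 = 11001001 → 2-byte char (#2). Advance 2.
Byte at offset 4: 0xE1 = 11100001 → 3-byte char (#3). Advance 3.
Byte at offset 7: 0xE7 = 11100111 → 3-byte char (#4). Advance 3.
Byte at offset 10: 0xEF = 11101111 → 3-byte char (#5). Advance 3.
Byte at offset 13: 0xE5 = 11100101 → 3-byte char (#6). Advance 3.
Byte at offset 16: 0xF2 = 11110010 → 4-byte char (#7). Advance 4.
Byte at offset 20: 0xD3 = 11010011 → 2-byte char (#8). Advance 2.
Byte at offset 22: 0xEB = 11101011 → 3-byte char (#9). Advance 3.
Reached end at offset 25 after 9 code points.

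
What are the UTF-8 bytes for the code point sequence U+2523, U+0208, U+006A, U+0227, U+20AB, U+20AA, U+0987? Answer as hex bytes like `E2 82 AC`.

U+2523: 3-byte form → E2 94 A3.
U+0208: 2-byte form → C8 88.
U+006A: 1-byte form → 6A.
U+0227: 2-byte form → C8 A7.
U+20AB: 3-byte form → E2 82 AB.
U+20AA: 3-byte form → E2 82 AA.
U+0987: 3-byte form → E0 A6 87.
Concatenated (17 bytes): E2 94 A3 C8 88 6A C8 A7 E2 82 AB E2 82 AA E0 A6 87.

E2 94 A3 C8 88 6A C8 A7 E2 82 AB E2 82 AA E0 A6 87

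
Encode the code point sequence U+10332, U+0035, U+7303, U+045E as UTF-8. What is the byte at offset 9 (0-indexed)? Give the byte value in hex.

0x9E

U+10332 → 4-byte form F0 90 8C B2 at offsets 0–3.
U+0035 → 1-byte form 35 at offsets 4–4.
U+7303 → 3-byte form E7 8C 83 at offsets 5–7.
U+045E → 2-byte form D1 9E at offsets 8–9.
Offset 9 falls in char 4's range; it's byte 2 of D1 9E = 0x9E.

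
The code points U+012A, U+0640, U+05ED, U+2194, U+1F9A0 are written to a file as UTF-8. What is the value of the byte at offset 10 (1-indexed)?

1-indexed offset 10 is 0-indexed offset 9.
U+012A → 2-byte form C4 AA at offsets 0–1.
U+0640 → 2-byte form D9 80 at offsets 2–3.
U+05ED → 2-byte form D7 AD at offsets 4–5.
U+2194 → 3-byte form E2 86 94 at offsets 6–8.
U+1F9A0 → 4-byte form F0 9F A6 A0 at offsets 9–12.
Offset 9 falls in char 5's range; it's byte 1 of F0 9F A6 A0 = 0xF0.

0xF0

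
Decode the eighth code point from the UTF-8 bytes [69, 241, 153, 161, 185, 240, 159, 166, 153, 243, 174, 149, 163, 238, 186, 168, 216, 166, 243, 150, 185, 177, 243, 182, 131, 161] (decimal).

U+F60E1

Offset 0: leading byte 0x45 = 01000101 → 1-byte char #1 = 45.
Offset 1: leading byte 0xF1 = 11110001 → 4-byte char #2 = F1 99 A1 B9.
Offset 5: leading byte 0xF0 = 11110000 → 4-byte char #3 = F0 9F A6 99.
Offset 9: leading byte 0xF3 = 11110011 → 4-byte char #4 = F3 AE 95 A3.
Offset 13: leading byte 0xEE = 11101110 → 3-byte char #5 = EE BA A8.
Offset 16: leading byte 0xD8 = 11011000 → 2-byte char #6 = D8 A6.
Offset 18: leading byte 0xF3 = 11110011 → 4-byte char #7 = F3 96 B9 B1.
Offset 22: leading byte 0xF3 = 11110011 → 4-byte char #8 = F3 B6 83 A1.
Leading byte 0xF3 = 11110011 matches 11110xxx → 4-byte sequence.
Byte 1: 0xF3 = 11110011, payload 011 (3 bits).
Byte 2: 0xB6 = 10110110 (10xxxxxx ✓), payload 110110.
Byte 3: 0x83 = 10000011 (10xxxxxx ✓), payload 000011.
Byte 4: 0xA1 = 10100001 (10xxxxxx ✓), payload 100001.
Concatenate: 011110110000011100001 = 0xF60E1 (21 bits → U+F60E1).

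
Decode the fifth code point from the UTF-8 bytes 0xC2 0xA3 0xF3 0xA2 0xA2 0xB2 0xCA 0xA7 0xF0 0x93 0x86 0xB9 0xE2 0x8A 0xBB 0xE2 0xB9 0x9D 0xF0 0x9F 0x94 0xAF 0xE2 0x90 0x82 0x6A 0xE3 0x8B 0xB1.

Offset 0: leading byte 0xC2 = 11000010 → 2-byte char #1 = C2 A3.
Offset 2: leading byte 0xF3 = 11110011 → 4-byte char #2 = F3 A2 A2 B2.
Offset 6: leading byte 0xCA = 11001010 → 2-byte char #3 = CA A7.
Offset 8: leading byte 0xF0 = 11110000 → 4-byte char #4 = F0 93 86 B9.
Offset 12: leading byte 0xE2 = 11100010 → 3-byte char #5 = E2 8A BB.
Leading byte 0xE2 = 11100010 matches 1110xxxx → 3-byte sequence.
Byte 1: 0xE2 = 11100010, payload 0010 (4 bits).
Byte 2: 0x8A = 10001010 (10xxxxxx ✓), payload 001010.
Byte 3: 0xBB = 10111011 (10xxxxxx ✓), payload 111011.
Concatenate: 0010001010111011 = 0x22BB (16 bits → U+22BB).

U+22BB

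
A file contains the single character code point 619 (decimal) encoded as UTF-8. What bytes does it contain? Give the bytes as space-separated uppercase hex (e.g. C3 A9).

U+026B = 0x26B = 619 decimal. In range U+0080–U+07FF → 2-byte form: 110xxxxx 10xxxxxx.
Binary (11 bits): 01001101011.
Split 5+6: 01001 | 101011.
Byte 1: 11001001 = 0xC9.
Byte 2: 10101011 = 0xAB.

C9 AB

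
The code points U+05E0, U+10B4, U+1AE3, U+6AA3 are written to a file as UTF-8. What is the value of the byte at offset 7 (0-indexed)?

0xA3

U+05E0 → 2-byte form D7 A0 at offsets 0–1.
U+10B4 → 3-byte form E1 82 B4 at offsets 2–4.
U+1AE3 → 3-byte form E1 AB A3 at offsets 5–7.
Offset 7 falls in char 3's range; it's byte 3 of E1 AB A3 = 0xA3.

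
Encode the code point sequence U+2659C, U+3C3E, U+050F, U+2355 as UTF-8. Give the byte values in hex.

U+2659C: 4-byte form → F0 A6 96 9C.
U+3C3E: 3-byte form → E3 B0 BE.
U+050F: 2-byte form → D4 8F.
U+2355: 3-byte form → E2 8D 95.
Concatenated (12 bytes): F0 A6 96 9C E3 B0 BE D4 8F E2 8D 95.

F0 A6 96 9C E3 B0 BE D4 8F E2 8D 95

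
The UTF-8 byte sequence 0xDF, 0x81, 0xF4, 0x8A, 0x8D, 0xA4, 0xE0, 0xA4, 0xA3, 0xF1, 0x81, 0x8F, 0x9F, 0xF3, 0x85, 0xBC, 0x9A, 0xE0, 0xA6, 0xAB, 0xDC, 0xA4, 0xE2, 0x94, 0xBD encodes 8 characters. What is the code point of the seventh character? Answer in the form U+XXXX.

U+0724

Offset 0: leading byte 0xDF = 11011111 → 2-byte char #1 = DF 81.
Offset 2: leading byte 0xF4 = 11110100 → 4-byte char #2 = F4 8A 8D A4.
Offset 6: leading byte 0xE0 = 11100000 → 3-byte char #3 = E0 A4 A3.
Offset 9: leading byte 0xF1 = 11110001 → 4-byte char #4 = F1 81 8F 9F.
Offset 13: leading byte 0xF3 = 11110011 → 4-byte char #5 = F3 85 BC 9A.
Offset 17: leading byte 0xE0 = 11100000 → 3-byte char #6 = E0 A6 AB.
Offset 20: leading byte 0xDC = 11011100 → 2-byte char #7 = DC A4.
Leading byte 0xDC = 11011100 matches 110xxxxx → 2-byte sequence.
Byte 1: 0xDC = 11011100, payload 11100 (5 bits).
Byte 2: 0xA4 = 10100100 (10xxxxxx ✓), payload 100100.
Concatenate: 11100100100 = 0x724 (11 bits → U+0724).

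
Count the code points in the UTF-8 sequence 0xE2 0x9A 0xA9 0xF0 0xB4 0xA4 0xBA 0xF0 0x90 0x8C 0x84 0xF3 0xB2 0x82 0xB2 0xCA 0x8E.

5

Byte at offset 0: 0xE2 = 11100010 → 3-byte char (#1). Advance 3.
Byte at offset 3: 0xF0 = 11110000 → 4-byte char (#2). Advance 4.
Byte at offset 7: 0xF0 = 11110000 → 4-byte char (#3). Advance 4.
Byte at offset 11: 0xF3 = 11110011 → 4-byte char (#4). Advance 4.
Byte at offset 15: 0xCA = 11001010 → 2-byte char (#5). Advance 2.
Reached end at offset 17 after 5 code points.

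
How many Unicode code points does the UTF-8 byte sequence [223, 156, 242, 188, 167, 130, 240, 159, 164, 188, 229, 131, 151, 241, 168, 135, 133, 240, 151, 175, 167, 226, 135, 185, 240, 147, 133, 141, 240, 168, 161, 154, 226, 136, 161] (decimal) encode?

Byte at offset 0: 0xDF = 11011111 → 2-byte char (#1). Advance 2.
Byte at offset 2: 0xF2 = 11110010 → 4-byte char (#2). Advance 4.
Byte at offset 6: 0xF0 = 11110000 → 4-byte char (#3). Advance 4.
Byte at offset 10: 0xE5 = 11100101 → 3-byte char (#4). Advance 3.
Byte at offset 13: 0xF1 = 11110001 → 4-byte char (#5). Advance 4.
Byte at offset 17: 0xF0 = 11110000 → 4-byte char (#6). Advance 4.
Byte at offset 21: 0xE2 = 11100010 → 3-byte char (#7). Advance 3.
Byte at offset 24: 0xF0 = 11110000 → 4-byte char (#8). Advance 4.
Byte at offset 28: 0xF0 = 11110000 → 4-byte char (#9). Advance 4.
Byte at offset 32: 0xE2 = 11100010 → 3-byte char (#10). Advance 3.
Reached end at offset 35 after 10 code points.

10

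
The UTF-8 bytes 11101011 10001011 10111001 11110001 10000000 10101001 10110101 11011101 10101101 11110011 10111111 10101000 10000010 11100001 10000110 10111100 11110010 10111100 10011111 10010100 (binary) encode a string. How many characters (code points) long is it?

6

Byte at offset 0: 0xEB = 11101011 → 3-byte char (#1). Advance 3.
Byte at offset 3: 0xF1 = 11110001 → 4-byte char (#2). Advance 4.
Byte at offset 7: 0xDD = 11011101 → 2-byte char (#3). Advance 2.
Byte at offset 9: 0xF3 = 11110011 → 4-byte char (#4). Advance 4.
Byte at offset 13: 0xE1 = 11100001 → 3-byte char (#5). Advance 3.
Byte at offset 16: 0xF2 = 11110010 → 4-byte char (#6). Advance 4.
Reached end at offset 20 after 6 code points.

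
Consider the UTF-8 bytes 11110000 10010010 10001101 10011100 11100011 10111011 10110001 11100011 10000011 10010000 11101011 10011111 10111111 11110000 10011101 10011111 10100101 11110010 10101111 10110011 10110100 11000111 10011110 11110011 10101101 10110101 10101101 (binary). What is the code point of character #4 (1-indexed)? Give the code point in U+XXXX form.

Offset 0: leading byte 0xF0 = 11110000 → 4-byte char #1 = F0 92 8D 9C.
Offset 4: leading byte 0xE3 = 11100011 → 3-byte char #2 = E3 BB B1.
Offset 7: leading byte 0xE3 = 11100011 → 3-byte char #3 = E3 83 90.
Offset 10: leading byte 0xEB = 11101011 → 3-byte char #4 = EB 9F BF.
Leading byte 0xEB = 11101011 matches 1110xxxx → 3-byte sequence.
Byte 1: 0xEB = 11101011, payload 1011 (4 bits).
Byte 2: 0x9F = 10011111 (10xxxxxx ✓), payload 011111.
Byte 3: 0xBF = 10111111 (10xxxxxx ✓), payload 111111.
Concatenate: 1011011111111111 = 0xB7FF (16 bits → U+B7FF).

U+B7FF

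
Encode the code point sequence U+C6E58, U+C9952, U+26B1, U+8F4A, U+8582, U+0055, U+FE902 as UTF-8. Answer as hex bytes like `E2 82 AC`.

F3 86 B9 98 F3 89 A5 92 E2 9A B1 E8 BD 8A E8 96 82 55 F3 BE A4 82

U+C6E58: 4-byte form → F3 86 B9 98.
U+C9952: 4-byte form → F3 89 A5 92.
U+26B1: 3-byte form → E2 9A B1.
U+8F4A: 3-byte form → E8 BD 8A.
U+8582: 3-byte form → E8 96 82.
U+0055: 1-byte form → 55.
U+FE902: 4-byte form → F3 BE A4 82.
Concatenated (22 bytes): F3 86 B9 98 F3 89 A5 92 E2 9A B1 E8 BD 8A E8 96 82 55 F3 BE A4 82.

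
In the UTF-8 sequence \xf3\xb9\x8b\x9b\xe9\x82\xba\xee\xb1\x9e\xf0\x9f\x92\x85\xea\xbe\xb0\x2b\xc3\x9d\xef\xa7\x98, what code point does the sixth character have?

U+002B

Offset 0: leading byte 0xF3 = 11110011 → 4-byte char #1 = F3 B9 8B 9B.
Offset 4: leading byte 0xE9 = 11101001 → 3-byte char #2 = E9 82 BA.
Offset 7: leading byte 0xEE = 11101110 → 3-byte char #3 = EE B1 9E.
Offset 10: leading byte 0xF0 = 11110000 → 4-byte char #4 = F0 9F 92 85.
Offset 14: leading byte 0xEA = 11101010 → 3-byte char #5 = EA BE B0.
Offset 17: leading byte 0x2B = 00101011 → 1-byte char #6 = 2B.
Leading byte 0x2B = 00101011 matches 0xxxxxxx → 1-byte sequence.
Byte 1: 0x2B = 00101011, payload 0101011 (7 bits).
Concatenate: 0101011 = 0x2B (7 bits → U+002B).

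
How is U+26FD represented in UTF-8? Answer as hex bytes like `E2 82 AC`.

E2 9B BD

U+26FD = 0x26FD = 9981 decimal. In range U+0800–U+FFFF → 3-byte form: 1110xxxx 10xxxxxx 10xxxxxx.
Binary (16 bits): 0010011011111101.
Split 4+6+6: 0010 | 011011 | 111101.
Byte 1: 11100010 = 0xE2.
Byte 2: 10011011 = 0x9B.
Byte 3: 10111101 = 0xBD.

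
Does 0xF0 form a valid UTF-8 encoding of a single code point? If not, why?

Leading byte 0xF0 = 11110000 → 4-byte form, but only 1 byte is present.

invalid (sequence truncated)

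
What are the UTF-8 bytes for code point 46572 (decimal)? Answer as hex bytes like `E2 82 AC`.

EB 97 AC

U+B5EC = 0xB5EC = 46572 decimal. In range U+0800–U+FFFF → 3-byte form: 1110xxxx 10xxxxxx 10xxxxxx.
Binary (16 bits): 1011010111101100.
Split 4+6+6: 1011 | 010111 | 101100.
Byte 1: 11101011 = 0xEB.
Byte 2: 10010111 = 0x97.
Byte 3: 10101100 = 0xAC.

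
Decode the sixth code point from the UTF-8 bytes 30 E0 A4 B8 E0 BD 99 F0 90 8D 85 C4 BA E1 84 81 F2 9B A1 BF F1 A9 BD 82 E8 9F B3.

U+1101

Offset 0: leading byte 0x30 = 00110000 → 1-byte char #1 = 30.
Offset 1: leading byte 0xE0 = 11100000 → 3-byte char #2 = E0 A4 B8.
Offset 4: leading byte 0xE0 = 11100000 → 3-byte char #3 = E0 BD 99.
Offset 7: leading byte 0xF0 = 11110000 → 4-byte char #4 = F0 90 8D 85.
Offset 11: leading byte 0xC4 = 11000100 → 2-byte char #5 = C4 BA.
Offset 13: leading byte 0xE1 = 11100001 → 3-byte char #6 = E1 84 81.
Leading byte 0xE1 = 11100001 matches 1110xxxx → 3-byte sequence.
Byte 1: 0xE1 = 11100001, payload 0001 (4 bits).
Byte 2: 0x84 = 10000100 (10xxxxxx ✓), payload 000100.
Byte 3: 0x81 = 10000001 (10xxxxxx ✓), payload 000001.
Concatenate: 0001000100000001 = 0x1101 (16 bits → U+1101).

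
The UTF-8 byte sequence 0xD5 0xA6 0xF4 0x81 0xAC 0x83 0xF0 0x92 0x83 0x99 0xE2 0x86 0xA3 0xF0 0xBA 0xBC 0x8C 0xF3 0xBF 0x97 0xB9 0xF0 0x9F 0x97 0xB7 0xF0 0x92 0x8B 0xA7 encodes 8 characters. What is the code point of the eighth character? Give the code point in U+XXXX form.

U+122E7

Offset 0: leading byte 0xD5 = 11010101 → 2-byte char #1 = D5 A6.
Offset 2: leading byte 0xF4 = 11110100 → 4-byte char #2 = F4 81 AC 83.
Offset 6: leading byte 0xF0 = 11110000 → 4-byte char #3 = F0 92 83 99.
Offset 10: leading byte 0xE2 = 11100010 → 3-byte char #4 = E2 86 A3.
Offset 13: leading byte 0xF0 = 11110000 → 4-byte char #5 = F0 BA BC 8C.
Offset 17: leading byte 0xF3 = 11110011 → 4-byte char #6 = F3 BF 97 B9.
Offset 21: leading byte 0xF0 = 11110000 → 4-byte char #7 = F0 9F 97 B7.
Offset 25: leading byte 0xF0 = 11110000 → 4-byte char #8 = F0 92 8B A7.
Leading byte 0xF0 = 11110000 matches 11110xxx → 4-byte sequence.
Byte 1: 0xF0 = 11110000, payload 000 (3 bits).
Byte 2: 0x92 = 10010010 (10xxxxxx ✓), payload 010010.
Byte 3: 0x8B = 10001011 (10xxxxxx ✓), payload 001011.
Byte 4: 0xA7 = 10100111 (10xxxxxx ✓), payload 100111.
Concatenate: 000010010001011100111 = 0x122E7 (21 bits → U+122E7).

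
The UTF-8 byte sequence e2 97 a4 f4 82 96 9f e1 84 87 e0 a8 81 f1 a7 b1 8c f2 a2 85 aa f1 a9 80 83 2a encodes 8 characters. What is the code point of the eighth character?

U+002A

Offset 0: leading byte 0xE2 = 11100010 → 3-byte char #1 = E2 97 A4.
Offset 3: leading byte 0xF4 = 11110100 → 4-byte char #2 = F4 82 96 9F.
Offset 7: leading byte 0xE1 = 11100001 → 3-byte char #3 = E1 84 87.
Offset 10: leading byte 0xE0 = 11100000 → 3-byte char #4 = E0 A8 81.
Offset 13: leading byte 0xF1 = 11110001 → 4-byte char #5 = F1 A7 B1 8C.
Offset 17: leading byte 0xF2 = 11110010 → 4-byte char #6 = F2 A2 85 AA.
Offset 21: leading byte 0xF1 = 11110001 → 4-byte char #7 = F1 A9 80 83.
Offset 25: leading byte 0x2A = 00101010 → 1-byte char #8 = 2A.
Leading byte 0x2A = 00101010 matches 0xxxxxxx → 1-byte sequence.
Byte 1: 0x2A = 00101010, payload 0101010 (7 bits).
Concatenate: 0101010 = 0x2A (7 bits → U+002A).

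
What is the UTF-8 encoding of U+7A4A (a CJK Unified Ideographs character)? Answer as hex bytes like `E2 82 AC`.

U+7A4A = 0x7A4A = 31306 decimal. In range U+0800–U+FFFF → 3-byte form: 1110xxxx 10xxxxxx 10xxxxxx.
Binary (16 bits): 0111101001001010.
Split 4+6+6: 0111 | 101001 | 001010.
Byte 1: 11100111 = 0xE7.
Byte 2: 10101001 = 0xA9.
Byte 3: 10001010 = 0x8A.

E7 A9 8A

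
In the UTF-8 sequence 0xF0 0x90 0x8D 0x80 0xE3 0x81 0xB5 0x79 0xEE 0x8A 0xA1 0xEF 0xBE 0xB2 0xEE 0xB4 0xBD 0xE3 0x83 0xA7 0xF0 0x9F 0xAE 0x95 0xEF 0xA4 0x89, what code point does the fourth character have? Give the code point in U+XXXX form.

U+E2A1

Offset 0: leading byte 0xF0 = 11110000 → 4-byte char #1 = F0 90 8D 80.
Offset 4: leading byte 0xE3 = 11100011 → 3-byte char #2 = E3 81 B5.
Offset 7: leading byte 0x79 = 01111001 → 1-byte char #3 = 79.
Offset 8: leading byte 0xEE = 11101110 → 3-byte char #4 = EE 8A A1.
Leading byte 0xEE = 11101110 matches 1110xxxx → 3-byte sequence.
Byte 1: 0xEE = 11101110, payload 1110 (4 bits).
Byte 2: 0x8A = 10001010 (10xxxxxx ✓), payload 001010.
Byte 3: 0xA1 = 10100001 (10xxxxxx ✓), payload 100001.
Concatenate: 1110001010100001 = 0xE2A1 (16 bits → U+E2A1).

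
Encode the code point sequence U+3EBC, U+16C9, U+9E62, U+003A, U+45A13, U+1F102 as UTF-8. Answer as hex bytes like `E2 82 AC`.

E3 BA BC E1 9B 89 E9 B9 A2 3A F1 85 A8 93 F0 9F 84 82

U+3EBC: 3-byte form → E3 BA BC.
U+16C9: 3-byte form → E1 9B 89.
U+9E62: 3-byte form → E9 B9 A2.
U+003A: 1-byte form → 3A.
U+45A13: 4-byte form → F1 85 A8 93.
U+1F102: 4-byte form → F0 9F 84 82.
Concatenated (18 bytes): E3 BA BC E1 9B 89 E9 B9 A2 3A F1 85 A8 93 F0 9F 84 82.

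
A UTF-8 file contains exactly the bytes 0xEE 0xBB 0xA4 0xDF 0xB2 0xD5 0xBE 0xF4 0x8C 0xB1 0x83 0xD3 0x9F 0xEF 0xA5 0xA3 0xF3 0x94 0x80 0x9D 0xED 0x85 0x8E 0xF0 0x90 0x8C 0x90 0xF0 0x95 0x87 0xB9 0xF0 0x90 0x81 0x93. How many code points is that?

11

Byte at offset 0: 0xEE = 11101110 → 3-byte char (#1). Advance 3.
Byte at offset 3: 0xDF = 11011111 → 2-byte char (#2). Advance 2.
Byte at offset 5: 0xD5 = 11010101 → 2-byte char (#3). Advance 2.
Byte at offset 7: 0xF4 = 11110100 → 4-byte char (#4). Advance 4.
Byte at offset 11: 0xD3 = 11010011 → 2-byte char (#5). Advance 2.
Byte at offset 13: 0xEF = 11101111 → 3-byte char (#6). Advance 3.
Byte at offset 16: 0xF3 = 11110011 → 4-byte char (#7). Advance 4.
Byte at offset 20: 0xED = 11101101 → 3-byte char (#8). Advance 3.
Byte at offset 23: 0xF0 = 11110000 → 4-byte char (#9). Advance 4.
Byte at offset 27: 0xF0 = 11110000 → 4-byte char (#10). Advance 4.
Byte at offset 31: 0xF0 = 11110000 → 4-byte char (#11). Advance 4.
Reached end at offset 35 after 11 code points.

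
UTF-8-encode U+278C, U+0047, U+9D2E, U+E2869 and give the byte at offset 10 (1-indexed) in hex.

0xA1

1-indexed offset 10 is 0-indexed offset 9.
U+278C → 3-byte form E2 9E 8C at offsets 0–2.
U+0047 → 1-byte form 47 at offsets 3–3.
U+9D2E → 3-byte form E9 B4 AE at offsets 4–6.
U+E2869 → 4-byte form F3 A2 A1 A9 at offsets 7–10.
Offset 9 falls in char 4's range; it's byte 3 of F3 A2 A1 A9 = 0xA1.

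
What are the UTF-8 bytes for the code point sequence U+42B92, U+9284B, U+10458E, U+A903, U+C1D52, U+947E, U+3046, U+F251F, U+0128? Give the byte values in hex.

F1 82 AE 92 F2 92 A1 8B F4 84 96 8E EA A4 83 F3 81 B5 92 E9 91 BE E3 81 86 F3 B2 94 9F C4 A8

U+42B92: 4-byte form → F1 82 AE 92.
U+9284B: 4-byte form → F2 92 A1 8B.
U+10458E: 4-byte form → F4 84 96 8E.
U+A903: 3-byte form → EA A4 83.
U+C1D52: 4-byte form → F3 81 B5 92.
U+947E: 3-byte form → E9 91 BE.
U+3046: 3-byte form → E3 81 86.
U+F251F: 4-byte form → F3 B2 94 9F.
U+0128: 2-byte form → C4 A8.
Concatenated (31 bytes): F1 82 AE 92 F2 92 A1 8B F4 84 96 8E EA A4 83 F3 81 B5 92 E9 91 BE E3 81 86 F3 B2 94 9F C4 A8.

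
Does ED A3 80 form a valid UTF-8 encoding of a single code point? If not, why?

Structurally a 3-byte sequence; payload = 0xD8C0.
But 0xD8C0 is in U+D800–U+DFFF, the surrogate range. Surrogates are not Unicode scalar values and are forbidden in UTF-8.

invalid (encodes a surrogate (U+D800–U+DFFF))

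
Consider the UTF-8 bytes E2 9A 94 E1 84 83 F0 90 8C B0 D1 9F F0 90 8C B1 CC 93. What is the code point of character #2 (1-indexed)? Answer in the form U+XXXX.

U+1103

Offset 0: leading byte 0xE2 = 11100010 → 3-byte char #1 = E2 9A 94.
Offset 3: leading byte 0xE1 = 11100001 → 3-byte char #2 = E1 84 83.
Leading byte 0xE1 = 11100001 matches 1110xxxx → 3-byte sequence.
Byte 1: 0xE1 = 11100001, payload 0001 (4 bits).
Byte 2: 0x84 = 10000100 (10xxxxxx ✓), payload 000100.
Byte 3: 0x83 = 10000011 (10xxxxxx ✓), payload 000011.
Concatenate: 0001000100000011 = 0x1103 (16 bits → U+1103).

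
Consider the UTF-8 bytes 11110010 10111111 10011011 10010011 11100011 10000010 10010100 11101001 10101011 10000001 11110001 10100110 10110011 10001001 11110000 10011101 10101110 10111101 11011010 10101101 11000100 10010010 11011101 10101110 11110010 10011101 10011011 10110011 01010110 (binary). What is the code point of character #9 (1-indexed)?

Offset 0: leading byte 0xF2 = 11110010 → 4-byte char #1 = F2 BF 9B 93.
Offset 4: leading byte 0xE3 = 11100011 → 3-byte char #2 = E3 82 94.
Offset 7: leading byte 0xE9 = 11101001 → 3-byte char #3 = E9 AB 81.
Offset 10: leading byte 0xF1 = 11110001 → 4-byte char #4 = F1 A6 B3 89.
Offset 14: leading byte 0xF0 = 11110000 → 4-byte char #5 = F0 9D AE BD.
Offset 18: leading byte 0xDA = 11011010 → 2-byte char #6 = DA AD.
Offset 20: leading byte 0xC4 = 11000100 → 2-byte char #7 = C4 92.
Offset 22: leading byte 0xDD = 11011101 → 2-byte char #8 = DD AE.
Offset 24: leading byte 0xF2 = 11110010 → 4-byte char #9 = F2 9D 9B B3.
Leading byte 0xF2 = 11110010 matches 11110xxx → 4-byte sequence.
Byte 1: 0xF2 = 11110010, payload 010 (3 bits).
Byte 2: 0x9D = 10011101 (10xxxxxx ✓), payload 011101.
Byte 3: 0x9B = 10011011 (10xxxxxx ✓), payload 011011.
Byte 4: 0xB3 = 10110011 (10xxxxxx ✓), payload 110011.
Concatenate: 010011101011011110011 = 0x9D6F3 (21 bits → U+9D6F3).

U+9D6F3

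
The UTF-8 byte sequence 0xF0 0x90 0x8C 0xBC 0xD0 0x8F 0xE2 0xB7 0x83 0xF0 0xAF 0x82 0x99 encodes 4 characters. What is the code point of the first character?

U+1033C

Offset 0: leading byte 0xF0 = 11110000 → 4-byte char #1 = F0 90 8C BC.
Leading byte 0xF0 = 11110000 matches 11110xxx → 4-byte sequence.
Byte 1: 0xF0 = 11110000, payload 000 (3 bits).
Byte 2: 0x90 = 10010000 (10xxxxxx ✓), payload 010000.
Byte 3: 0x8C = 10001100 (10xxxxxx ✓), payload 001100.
Byte 4: 0xBC = 10111100 (10xxxxxx ✓), payload 111100.
Concatenate: 000010000001100111100 = 0x1033C (21 bits → U+1033C).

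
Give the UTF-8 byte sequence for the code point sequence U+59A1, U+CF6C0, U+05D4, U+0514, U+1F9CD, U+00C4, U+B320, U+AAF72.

U+59A1: 3-byte form → E5 A6 A1.
U+CF6C0: 4-byte form → F3 8F 9B 80.
U+05D4: 2-byte form → D7 94.
U+0514: 2-byte form → D4 94.
U+1F9CD: 4-byte form → F0 9F A7 8D.
U+00C4: 2-byte form → C3 84.
U+B320: 3-byte form → EB 8C A0.
U+AAF72: 4-byte form → F2 AA BD B2.
Concatenated (24 bytes): E5 A6 A1 F3 8F 9B 80 D7 94 D4 94 F0 9F A7 8D C3 84 EB 8C A0 F2 AA BD B2.

E5 A6 A1 F3 8F 9B 80 D7 94 D4 94 F0 9F A7 8D C3 84 EB 8C A0 F2 AA BD B2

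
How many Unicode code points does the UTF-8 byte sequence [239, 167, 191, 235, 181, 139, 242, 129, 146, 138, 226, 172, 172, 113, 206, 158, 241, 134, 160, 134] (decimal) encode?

7

Byte at offset 0: 0xEF = 11101111 → 3-byte char (#1). Advance 3.
Byte at offset 3: 0xEB = 11101011 → 3-byte char (#2). Advance 3.
Byte at offset 6: 0xF2 = 11110010 → 4-byte char (#3). Advance 4.
Byte at offset 10: 0xE2 = 11100010 → 3-byte char (#4). Advance 3.
Byte at offset 13: 0x71 = 01110001 → 1-byte char (#5). Advance 1.
Byte at offset 14: 0xCE = 11001110 → 2-byte char (#6). Advance 2.
Byte at offset 16: 0xF1 = 11110001 → 4-byte char (#7). Advance 4.
Reached end at offset 20 after 7 code points.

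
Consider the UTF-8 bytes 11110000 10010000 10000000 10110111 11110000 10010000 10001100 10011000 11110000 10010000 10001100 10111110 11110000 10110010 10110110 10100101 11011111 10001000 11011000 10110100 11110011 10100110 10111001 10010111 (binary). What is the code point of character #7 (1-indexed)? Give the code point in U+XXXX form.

Offset 0: leading byte 0xF0 = 11110000 → 4-byte char #1 = F0 90 80 B7.
Offset 4: leading byte 0xF0 = 11110000 → 4-byte char #2 = F0 90 8C 98.
Offset 8: leading byte 0xF0 = 11110000 → 4-byte char #3 = F0 90 8C BE.
Offset 12: leading byte 0xF0 = 11110000 → 4-byte char #4 = F0 B2 B6 A5.
Offset 16: leading byte 0xDF = 11011111 → 2-byte char #5 = DF 88.
Offset 18: leading byte 0xD8 = 11011000 → 2-byte char #6 = D8 B4.
Offset 20: leading byte 0xF3 = 11110011 → 4-byte char #7 = F3 A6 B9 97.
Leading byte 0xF3 = 11110011 matches 11110xxx → 4-byte sequence.
Byte 1: 0xF3 = 11110011, payload 011 (3 bits).
Byte 2: 0xA6 = 10100110 (10xxxxxx ✓), payload 100110.
Byte 3: 0xB9 = 10111001 (10xxxxxx ✓), payload 111001.
Byte 4: 0x97 = 10010111 (10xxxxxx ✓), payload 010111.
Concatenate: 011100110111001010111 = 0xE6E57 (21 bits → U+E6E57).

U+E6E57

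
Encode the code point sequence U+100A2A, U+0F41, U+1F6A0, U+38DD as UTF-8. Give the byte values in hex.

U+100A2A: 4-byte form → F4 80 A8 AA.
U+0F41: 3-byte form → E0 BD 81.
U+1F6A0: 4-byte form → F0 9F 9A A0.
U+38DD: 3-byte form → E3 A3 9D.
Concatenated (14 bytes): F4 80 A8 AA E0 BD 81 F0 9F 9A A0 E3 A3 9D.

F4 80 A8 AA E0 BD 81 F0 9F 9A A0 E3 A3 9D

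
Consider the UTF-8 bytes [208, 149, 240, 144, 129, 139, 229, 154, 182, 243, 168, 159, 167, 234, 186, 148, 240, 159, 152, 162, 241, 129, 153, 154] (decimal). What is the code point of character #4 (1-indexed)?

Offset 0: leading byte 0xD0 = 11010000 → 2-byte char #1 = D0 95.
Offset 2: leading byte 0xF0 = 11110000 → 4-byte char #2 = F0 90 81 8B.
Offset 6: leading byte 0xE5 = 11100101 → 3-byte char #3 = E5 9A B6.
Offset 9: leading byte 0xF3 = 11110011 → 4-byte char #4 = F3 A8 9F A7.
Leading byte 0xF3 = 11110011 matches 11110xxx → 4-byte sequence.
Byte 1: 0xF3 = 11110011, payload 011 (3 bits).
Byte 2: 0xA8 = 10101000 (10xxxxxx ✓), payload 101000.
Byte 3: 0x9F = 10011111 (10xxxxxx ✓), payload 011111.
Byte 4: 0xA7 = 10100111 (10xxxxxx ✓), payload 100111.
Concatenate: 011101000011111100111 = 0xE87E7 (21 bits → U+E87E7).

U+E87E7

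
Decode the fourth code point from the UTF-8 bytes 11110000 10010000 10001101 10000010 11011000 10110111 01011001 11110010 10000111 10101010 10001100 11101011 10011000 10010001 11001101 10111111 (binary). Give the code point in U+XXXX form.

U+87A8C

Offset 0: leading byte 0xF0 = 11110000 → 4-byte char #1 = F0 90 8D 82.
Offset 4: leading byte 0xD8 = 11011000 → 2-byte char #2 = D8 B7.
Offset 6: leading byte 0x59 = 01011001 → 1-byte char #3 = 59.
Offset 7: leading byte 0xF2 = 11110010 → 4-byte char #4 = F2 87 AA 8C.
Leading byte 0xF2 = 11110010 matches 11110xxx → 4-byte sequence.
Byte 1: 0xF2 = 11110010, payload 010 (3 bits).
Byte 2: 0x87 = 10000111 (10xxxxxx ✓), payload 000111.
Byte 3: 0xAA = 10101010 (10xxxxxx ✓), payload 101010.
Byte 4: 0x8C = 10001100 (10xxxxxx ✓), payload 001100.
Concatenate: 010000111101010001100 = 0x87A8C (21 bits → U+87A8C).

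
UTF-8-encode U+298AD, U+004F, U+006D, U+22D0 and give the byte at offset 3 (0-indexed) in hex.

0xAD

U+298AD → 4-byte form F0 A9 A2 AD at offsets 0–3.
Offset 3 falls in char 1's range; it's byte 4 of F0 A9 A2 AD = 0xAD.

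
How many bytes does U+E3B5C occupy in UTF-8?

4

U+E3B5C = 0xE3B5C. UTF-8 uses 1 byte below 0x80, 2 below 0x800, 3 below 0x10000, 4 up to 0x10FFFF. 0xE3B5C is in U+10000–U+10FFFF → 4 bytes.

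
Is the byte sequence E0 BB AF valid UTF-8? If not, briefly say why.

Leading byte 0xE0 = 11100000 → 3-byte form.
Continuation bytes 0xBB=10111011, 0xAF=10101111 all match 10xxxxxx.
Decoded value 0xEEF is ≥ 0x800 (shortest form) and not a surrogate.

valid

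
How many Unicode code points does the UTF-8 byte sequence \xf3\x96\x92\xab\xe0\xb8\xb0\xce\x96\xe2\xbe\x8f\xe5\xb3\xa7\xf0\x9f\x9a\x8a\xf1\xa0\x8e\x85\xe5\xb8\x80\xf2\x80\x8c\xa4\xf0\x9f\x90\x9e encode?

Byte at offset 0: 0xF3 = 11110011 → 4-byte char (#1). Advance 4.
Byte at offset 4: 0xE0 = 11100000 → 3-byte char (#2). Advance 3.
Byte at offset 7: 0xCE = 11001110 → 2-byte char (#3). Advance 2.
Byte at offset 9: 0xE2 = 11100010 → 3-byte char (#4). Advance 3.
Byte at offset 12: 0xE5 = 11100101 → 3-byte char (#5). Advance 3.
Byte at offset 15: 0xF0 = 11110000 → 4-byte char (#6). Advance 4.
Byte at offset 19: 0xF1 = 11110001 → 4-byte char (#7). Advance 4.
Byte at offset 23: 0xE5 = 11100101 → 3-byte char (#8). Advance 3.
Byte at offset 26: 0xF2 = 11110010 → 4-byte char (#9). Advance 4.
Byte at offset 30: 0xF0 = 11110000 → 4-byte char (#10). Advance 4.
Reached end at offset 34 after 10 code points.

10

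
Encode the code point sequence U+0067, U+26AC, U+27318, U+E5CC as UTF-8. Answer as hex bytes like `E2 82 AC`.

67 E2 9A AC F0 A7 8C 98 EE 97 8C

U+0067: 1-byte form → 67.
U+26AC: 3-byte form → E2 9A AC.
U+27318: 4-byte form → F0 A7 8C 98.
U+E5CC: 3-byte form → EE 97 8C.
Concatenated (11 bytes): 67 E2 9A AC F0 A7 8C 98 EE 97 8C.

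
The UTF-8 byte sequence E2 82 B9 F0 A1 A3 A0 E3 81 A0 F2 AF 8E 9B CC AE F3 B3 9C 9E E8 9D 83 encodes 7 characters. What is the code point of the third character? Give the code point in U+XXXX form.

U+3060

Offset 0: leading byte 0xE2 = 11100010 → 3-byte char #1 = E2 82 B9.
Offset 3: leading byte 0xF0 = 11110000 → 4-byte char #2 = F0 A1 A3 A0.
Offset 7: leading byte 0xE3 = 11100011 → 3-byte char #3 = E3 81 A0.
Leading byte 0xE3 = 11100011 matches 1110xxxx → 3-byte sequence.
Byte 1: 0xE3 = 11100011, payload 0011 (4 bits).
Byte 2: 0x81 = 10000001 (10xxxxxx ✓), payload 000001.
Byte 3: 0xA0 = 10100000 (10xxxxxx ✓), payload 100000.
Concatenate: 0011000001100000 = 0x3060 (16 bits → U+3060).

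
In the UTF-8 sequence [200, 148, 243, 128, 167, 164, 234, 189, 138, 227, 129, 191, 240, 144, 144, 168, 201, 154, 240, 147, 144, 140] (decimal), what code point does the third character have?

U+AF4A

Offset 0: leading byte 0xC8 = 11001000 → 2-byte char #1 = C8 94.
Offset 2: leading byte 0xF3 = 11110011 → 4-byte char #2 = F3 80 A7 A4.
Offset 6: leading byte 0xEA = 11101010 → 3-byte char #3 = EA BD 8A.
Leading byte 0xEA = 11101010 matches 1110xxxx → 3-byte sequence.
Byte 1: 0xEA = 11101010, payload 1010 (4 bits).
Byte 2: 0xBD = 10111101 (10xxxxxx ✓), payload 111101.
Byte 3: 0x8A = 10001010 (10xxxxxx ✓), payload 001010.
Concatenate: 1010111101001010 = 0xAF4A (16 bits → U+AF4A).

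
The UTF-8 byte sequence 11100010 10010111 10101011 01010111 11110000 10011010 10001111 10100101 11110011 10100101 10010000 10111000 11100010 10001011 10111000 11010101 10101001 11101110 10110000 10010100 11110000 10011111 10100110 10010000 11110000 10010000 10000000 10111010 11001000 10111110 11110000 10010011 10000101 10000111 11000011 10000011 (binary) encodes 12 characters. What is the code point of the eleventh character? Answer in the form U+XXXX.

Offset 0: leading byte 0xE2 = 11100010 → 3-byte char #1 = E2 97 AB.
Offset 3: leading byte 0x57 = 01010111 → 1-byte char #2 = 57.
Offset 4: leading byte 0xF0 = 11110000 → 4-byte char #3 = F0 9A 8F A5.
Offset 8: leading byte 0xF3 = 11110011 → 4-byte char #4 = F3 A5 90 B8.
Offset 12: leading byte 0xE2 = 11100010 → 3-byte char #5 = E2 8B B8.
Offset 15: leading byte 0xD5 = 11010101 → 2-byte char #6 = D5 A9.
Offset 17: leading byte 0xEE = 11101110 → 3-byte char #7 = EE B0 94.
Offset 20: leading byte 0xF0 = 11110000 → 4-byte char #8 = F0 9F A6 90.
Offset 24: leading byte 0xF0 = 11110000 → 4-byte char #9 = F0 90 80 BA.
Offset 28: leading byte 0xC8 = 11001000 → 2-byte char #10 = C8 BE.
Offset 30: leading byte 0xF0 = 11110000 → 4-byte char #11 = F0 93 85 87.
Leading byte 0xF0 = 11110000 matches 11110xxx → 4-byte sequence.
Byte 1: 0xF0 = 11110000, payload 000 (3 bits).
Byte 2: 0x93 = 10010011 (10xxxxxx ✓), payload 010011.
Byte 3: 0x85 = 10000101 (10xxxxxx ✓), payload 000101.
Byte 4: 0x87 = 10000111 (10xxxxxx ✓), payload 000111.
Concatenate: 000010011000101000111 = 0x13147 (21 bits → U+13147).

U+13147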